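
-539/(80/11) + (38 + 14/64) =-5743/160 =-35.89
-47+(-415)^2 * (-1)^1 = -172272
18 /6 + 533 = 536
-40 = -40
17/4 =4.25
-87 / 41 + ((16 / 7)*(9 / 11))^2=1.38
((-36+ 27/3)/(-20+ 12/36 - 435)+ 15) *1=20541/1364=15.06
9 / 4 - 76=-295 / 4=-73.75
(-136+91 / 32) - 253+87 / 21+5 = -84451 / 224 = -377.01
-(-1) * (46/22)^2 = 529/121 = 4.37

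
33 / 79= 0.42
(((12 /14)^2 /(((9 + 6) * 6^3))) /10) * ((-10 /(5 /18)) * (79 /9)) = -79 /11025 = -0.01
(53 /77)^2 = 2809 /5929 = 0.47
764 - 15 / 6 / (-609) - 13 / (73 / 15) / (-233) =15828081523 / 20716962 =764.02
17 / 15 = 1.13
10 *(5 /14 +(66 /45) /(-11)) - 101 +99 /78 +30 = -36851 /546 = -67.49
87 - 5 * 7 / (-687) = 59804 / 687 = 87.05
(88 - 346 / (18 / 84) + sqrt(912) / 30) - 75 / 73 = -334565 / 219 + 2*sqrt(57) / 15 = -1526.69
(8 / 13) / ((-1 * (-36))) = 2 / 117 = 0.02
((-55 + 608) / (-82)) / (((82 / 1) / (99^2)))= -5419953 / 6724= -806.06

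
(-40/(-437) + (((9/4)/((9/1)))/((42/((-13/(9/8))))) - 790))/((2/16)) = -521972728/82593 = -6319.82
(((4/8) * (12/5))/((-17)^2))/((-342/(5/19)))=-1/312987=-0.00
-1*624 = -624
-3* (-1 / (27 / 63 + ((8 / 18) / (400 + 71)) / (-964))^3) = 1097126618873666958171 / 28787381668740239000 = 38.11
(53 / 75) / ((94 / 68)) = 1802 / 3525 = 0.51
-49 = -49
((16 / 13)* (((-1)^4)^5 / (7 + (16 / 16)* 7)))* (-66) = -5.80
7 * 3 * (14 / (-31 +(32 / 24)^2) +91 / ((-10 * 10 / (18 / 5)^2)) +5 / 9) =-121338224 / 493125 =-246.06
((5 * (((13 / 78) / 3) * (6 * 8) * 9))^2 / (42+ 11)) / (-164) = -3600 / 2173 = -1.66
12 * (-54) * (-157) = 101736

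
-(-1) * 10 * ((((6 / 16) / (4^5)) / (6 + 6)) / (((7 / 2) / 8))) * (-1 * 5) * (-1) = 25 / 7168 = 0.00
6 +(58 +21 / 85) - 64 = 21 / 85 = 0.25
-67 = -67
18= 18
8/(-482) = -4/241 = -0.02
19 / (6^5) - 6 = -46637 / 7776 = -6.00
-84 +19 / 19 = -83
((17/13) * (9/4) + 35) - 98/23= 40283/1196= 33.68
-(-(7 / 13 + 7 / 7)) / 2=10 / 13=0.77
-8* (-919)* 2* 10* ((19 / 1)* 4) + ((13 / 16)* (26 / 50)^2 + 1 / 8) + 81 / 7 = 782253634129 / 70000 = 11175051.92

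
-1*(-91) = 91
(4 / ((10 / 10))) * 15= 60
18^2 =324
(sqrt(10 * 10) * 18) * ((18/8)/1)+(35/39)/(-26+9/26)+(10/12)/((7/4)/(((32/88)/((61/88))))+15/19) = 8134146415/20076033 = 405.17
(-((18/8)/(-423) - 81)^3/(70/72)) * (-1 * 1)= -31787521685901/58140880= -546732.72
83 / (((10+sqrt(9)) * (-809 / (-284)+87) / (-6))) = -141432 / 331721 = -0.43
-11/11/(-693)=1/693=0.00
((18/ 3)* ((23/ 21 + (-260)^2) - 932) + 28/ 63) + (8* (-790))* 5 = 23210146/ 63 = 368415.02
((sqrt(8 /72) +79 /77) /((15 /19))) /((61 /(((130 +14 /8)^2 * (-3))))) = -828465607 /563640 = -1469.85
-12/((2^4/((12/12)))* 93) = -1/124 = -0.01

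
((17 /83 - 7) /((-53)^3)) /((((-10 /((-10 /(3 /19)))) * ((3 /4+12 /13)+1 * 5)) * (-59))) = -185744 /252980582143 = -0.00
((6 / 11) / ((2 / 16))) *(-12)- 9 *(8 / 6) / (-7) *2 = -3768 / 77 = -48.94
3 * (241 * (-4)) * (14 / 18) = -6748 / 3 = -2249.33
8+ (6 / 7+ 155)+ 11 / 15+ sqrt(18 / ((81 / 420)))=2 * sqrt(210) / 3+ 17282 / 105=174.25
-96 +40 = -56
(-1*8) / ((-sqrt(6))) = 4*sqrt(6) / 3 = 3.27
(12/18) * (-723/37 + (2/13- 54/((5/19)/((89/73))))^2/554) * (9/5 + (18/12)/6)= 882663095562409/6922694736750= 127.50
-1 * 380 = -380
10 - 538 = -528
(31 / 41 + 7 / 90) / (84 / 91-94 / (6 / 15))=-2353 / 660510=-0.00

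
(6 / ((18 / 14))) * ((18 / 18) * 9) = 42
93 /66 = 1.41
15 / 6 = 5 / 2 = 2.50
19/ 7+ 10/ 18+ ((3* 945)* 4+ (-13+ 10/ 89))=63529453/ 5607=11330.38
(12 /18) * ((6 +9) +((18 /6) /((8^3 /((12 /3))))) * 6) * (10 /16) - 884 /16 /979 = 6.25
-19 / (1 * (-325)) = 19 / 325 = 0.06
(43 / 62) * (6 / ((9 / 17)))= 731 / 93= 7.86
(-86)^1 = -86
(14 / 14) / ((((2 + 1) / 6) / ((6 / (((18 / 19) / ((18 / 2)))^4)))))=97740.75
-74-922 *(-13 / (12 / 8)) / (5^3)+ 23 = 4847 / 375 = 12.93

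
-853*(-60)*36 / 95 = 368496 / 19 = 19394.53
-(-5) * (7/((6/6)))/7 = 5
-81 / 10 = -8.10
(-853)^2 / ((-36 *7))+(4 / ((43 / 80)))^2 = -1319544241 / 465948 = -2831.96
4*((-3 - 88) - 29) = -480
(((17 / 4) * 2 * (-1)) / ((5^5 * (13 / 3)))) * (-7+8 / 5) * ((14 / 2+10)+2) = 26163 / 406250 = 0.06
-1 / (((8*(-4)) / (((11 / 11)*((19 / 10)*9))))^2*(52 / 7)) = -204687 / 5324800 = -0.04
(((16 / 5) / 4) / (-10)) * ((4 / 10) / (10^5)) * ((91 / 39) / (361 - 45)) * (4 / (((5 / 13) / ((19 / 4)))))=-1729 / 14812500000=-0.00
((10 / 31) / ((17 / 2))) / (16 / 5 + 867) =100 / 2292977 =0.00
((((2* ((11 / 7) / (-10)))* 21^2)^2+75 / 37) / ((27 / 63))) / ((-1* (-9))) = 41465872 / 8325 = 4980.89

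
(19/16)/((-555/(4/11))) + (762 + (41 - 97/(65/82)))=216072797/317460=680.63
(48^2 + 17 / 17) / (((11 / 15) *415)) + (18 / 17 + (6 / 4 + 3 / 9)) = 974665 / 93126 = 10.47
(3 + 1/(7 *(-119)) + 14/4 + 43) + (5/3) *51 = 224075/1666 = 134.50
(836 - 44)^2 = 627264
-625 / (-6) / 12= 625 / 72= 8.68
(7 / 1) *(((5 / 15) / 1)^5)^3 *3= 7 / 4782969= 0.00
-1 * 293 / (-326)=293 / 326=0.90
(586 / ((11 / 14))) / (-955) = -8204 / 10505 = -0.78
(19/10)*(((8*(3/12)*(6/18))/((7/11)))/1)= 209/105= 1.99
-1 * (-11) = 11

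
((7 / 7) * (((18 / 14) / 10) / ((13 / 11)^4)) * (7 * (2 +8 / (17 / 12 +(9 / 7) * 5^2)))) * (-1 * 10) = -831462390 / 80513459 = -10.33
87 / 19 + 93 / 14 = 2985 / 266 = 11.22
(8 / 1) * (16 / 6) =64 / 3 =21.33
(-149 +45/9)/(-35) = 4.11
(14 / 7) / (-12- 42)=-1 / 27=-0.04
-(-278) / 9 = 278 / 9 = 30.89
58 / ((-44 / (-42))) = 55.36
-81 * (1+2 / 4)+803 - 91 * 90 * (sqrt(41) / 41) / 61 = 1363 / 2 - 8190 * sqrt(41) / 2501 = 660.53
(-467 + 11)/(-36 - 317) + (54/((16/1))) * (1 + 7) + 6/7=29.15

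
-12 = -12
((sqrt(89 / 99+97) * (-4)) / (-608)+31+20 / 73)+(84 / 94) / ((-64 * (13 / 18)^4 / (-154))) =sqrt(26653) / 2508+3839090862 / 97992791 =39.24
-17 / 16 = -1.06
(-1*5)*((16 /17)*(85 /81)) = -400 /81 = -4.94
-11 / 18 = -0.61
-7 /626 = -0.01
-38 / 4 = -19 / 2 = -9.50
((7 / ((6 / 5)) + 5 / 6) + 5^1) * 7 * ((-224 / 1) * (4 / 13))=-219520 / 39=-5628.72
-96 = -96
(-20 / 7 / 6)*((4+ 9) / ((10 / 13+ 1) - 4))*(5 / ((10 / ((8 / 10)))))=1.11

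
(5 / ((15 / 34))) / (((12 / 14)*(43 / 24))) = 7.38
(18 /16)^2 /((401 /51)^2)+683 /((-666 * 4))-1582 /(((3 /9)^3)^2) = -3952274033469427 /3426990912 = -1153278.24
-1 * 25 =-25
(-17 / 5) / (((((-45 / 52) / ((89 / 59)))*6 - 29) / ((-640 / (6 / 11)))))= -27693952 / 225213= -122.97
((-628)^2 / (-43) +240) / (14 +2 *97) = -42.94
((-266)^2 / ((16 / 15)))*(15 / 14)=568575 / 8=71071.88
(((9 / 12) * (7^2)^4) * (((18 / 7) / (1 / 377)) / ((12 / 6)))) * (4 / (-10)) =-8382844197 / 10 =-838284419.70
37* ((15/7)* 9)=4995/7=713.57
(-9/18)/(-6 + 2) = 1/8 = 0.12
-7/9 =-0.78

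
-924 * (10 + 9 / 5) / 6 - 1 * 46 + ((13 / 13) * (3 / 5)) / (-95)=-885023 / 475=-1863.21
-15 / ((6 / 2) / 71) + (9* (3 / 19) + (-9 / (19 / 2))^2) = -127318 / 361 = -352.68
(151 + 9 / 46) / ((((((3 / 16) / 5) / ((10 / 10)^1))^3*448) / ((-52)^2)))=75225280000 / 4347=17305102.37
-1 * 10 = -10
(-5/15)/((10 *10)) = -1/300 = -0.00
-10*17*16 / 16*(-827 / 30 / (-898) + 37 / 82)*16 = -72392392 / 55227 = -1310.82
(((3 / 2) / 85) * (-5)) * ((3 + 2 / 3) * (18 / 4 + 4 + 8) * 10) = -1815 / 34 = -53.38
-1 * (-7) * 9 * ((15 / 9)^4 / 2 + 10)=15715 / 18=873.06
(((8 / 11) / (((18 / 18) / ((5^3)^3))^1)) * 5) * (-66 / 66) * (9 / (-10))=6392045.45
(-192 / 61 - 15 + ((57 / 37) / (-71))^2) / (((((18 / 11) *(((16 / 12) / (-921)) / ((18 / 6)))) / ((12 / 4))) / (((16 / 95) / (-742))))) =-232182813604302 / 14837047787905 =-15.65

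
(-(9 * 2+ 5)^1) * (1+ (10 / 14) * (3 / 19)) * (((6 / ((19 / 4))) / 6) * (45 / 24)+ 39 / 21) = -1019498 / 17689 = -57.63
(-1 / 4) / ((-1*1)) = 1 / 4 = 0.25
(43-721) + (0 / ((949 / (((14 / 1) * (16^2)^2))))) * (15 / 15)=-678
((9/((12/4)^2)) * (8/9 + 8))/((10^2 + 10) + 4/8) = 160/1989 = 0.08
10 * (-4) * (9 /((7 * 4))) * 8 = -720 /7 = -102.86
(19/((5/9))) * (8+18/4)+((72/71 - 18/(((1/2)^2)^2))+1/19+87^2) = 20800411/2698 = 7709.57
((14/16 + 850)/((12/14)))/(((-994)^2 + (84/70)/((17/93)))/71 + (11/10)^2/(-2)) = 479269525/6718397346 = 0.07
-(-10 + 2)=8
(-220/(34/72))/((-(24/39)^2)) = 83655/68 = 1230.22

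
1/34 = 0.03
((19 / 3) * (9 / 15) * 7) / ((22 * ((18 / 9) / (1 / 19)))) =7 / 220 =0.03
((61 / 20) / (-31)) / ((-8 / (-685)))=-8357 / 992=-8.42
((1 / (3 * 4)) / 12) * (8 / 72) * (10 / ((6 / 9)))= 5 / 432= 0.01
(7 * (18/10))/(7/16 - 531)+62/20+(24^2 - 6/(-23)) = 1131138349/1952470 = 579.34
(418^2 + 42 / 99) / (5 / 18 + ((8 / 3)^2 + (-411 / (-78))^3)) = 304024691568 / 267420791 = 1136.88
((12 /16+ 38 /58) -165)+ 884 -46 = 78231 /116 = 674.41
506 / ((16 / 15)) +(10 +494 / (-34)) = 63899 / 136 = 469.85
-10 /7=-1.43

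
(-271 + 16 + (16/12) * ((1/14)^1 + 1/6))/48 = -16045/3024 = -5.31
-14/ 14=-1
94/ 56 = 47/ 28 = 1.68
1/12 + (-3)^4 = 973/12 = 81.08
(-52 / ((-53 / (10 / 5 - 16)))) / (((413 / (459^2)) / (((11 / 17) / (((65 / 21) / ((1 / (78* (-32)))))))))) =954261 / 1626040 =0.59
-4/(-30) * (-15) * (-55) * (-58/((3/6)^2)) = -25520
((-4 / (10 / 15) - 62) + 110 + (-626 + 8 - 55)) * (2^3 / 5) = -5048 / 5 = -1009.60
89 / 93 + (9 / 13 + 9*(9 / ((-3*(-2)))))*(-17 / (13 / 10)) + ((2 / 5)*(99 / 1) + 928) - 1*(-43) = 64908481 / 78585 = 825.97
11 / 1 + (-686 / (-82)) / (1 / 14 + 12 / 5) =102033 / 7093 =14.39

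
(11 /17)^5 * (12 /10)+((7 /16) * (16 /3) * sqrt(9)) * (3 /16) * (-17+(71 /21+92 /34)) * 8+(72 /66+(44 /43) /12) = -1141128857381 /10073885415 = -113.28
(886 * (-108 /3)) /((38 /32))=-510336 /19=-26859.79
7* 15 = 105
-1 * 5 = -5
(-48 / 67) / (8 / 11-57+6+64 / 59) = 10384 / 712947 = 0.01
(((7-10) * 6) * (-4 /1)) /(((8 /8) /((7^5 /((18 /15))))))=1008420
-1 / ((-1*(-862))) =-1 / 862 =-0.00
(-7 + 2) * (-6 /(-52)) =-15 /26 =-0.58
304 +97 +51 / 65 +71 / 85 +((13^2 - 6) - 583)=-3841 / 221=-17.38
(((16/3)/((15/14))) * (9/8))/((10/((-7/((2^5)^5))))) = -49/419430400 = -0.00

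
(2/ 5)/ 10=0.04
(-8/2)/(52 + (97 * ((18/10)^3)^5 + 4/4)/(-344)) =488281250000/225878742944873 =0.00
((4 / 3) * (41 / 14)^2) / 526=0.02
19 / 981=0.02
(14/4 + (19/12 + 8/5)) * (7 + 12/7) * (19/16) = 464759/6720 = 69.16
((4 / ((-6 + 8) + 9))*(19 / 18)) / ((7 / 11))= 38 / 63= 0.60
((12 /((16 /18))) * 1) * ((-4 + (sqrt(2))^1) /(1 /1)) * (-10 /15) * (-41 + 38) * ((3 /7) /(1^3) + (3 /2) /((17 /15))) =-22518 /119 + 11259 * sqrt(2) /238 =-122.33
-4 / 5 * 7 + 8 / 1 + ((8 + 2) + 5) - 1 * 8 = 47 / 5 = 9.40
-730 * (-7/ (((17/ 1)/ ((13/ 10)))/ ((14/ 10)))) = 547.07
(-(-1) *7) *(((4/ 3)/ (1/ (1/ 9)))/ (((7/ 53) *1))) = 7.85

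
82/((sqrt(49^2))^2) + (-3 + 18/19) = -92081/45619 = -2.02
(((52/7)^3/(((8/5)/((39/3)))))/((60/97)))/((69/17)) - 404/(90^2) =21192893261/15975225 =1326.61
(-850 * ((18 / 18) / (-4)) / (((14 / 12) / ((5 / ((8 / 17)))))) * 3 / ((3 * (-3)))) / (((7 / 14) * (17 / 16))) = -8500 / 7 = -1214.29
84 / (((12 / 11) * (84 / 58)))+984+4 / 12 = 2075 / 2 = 1037.50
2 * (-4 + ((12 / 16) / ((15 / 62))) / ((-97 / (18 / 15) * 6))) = -19431 / 2425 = -8.01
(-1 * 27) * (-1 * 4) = 108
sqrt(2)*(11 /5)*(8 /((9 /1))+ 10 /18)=143*sqrt(2) /45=4.49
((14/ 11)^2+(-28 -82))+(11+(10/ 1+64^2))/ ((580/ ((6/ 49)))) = -184855469/ 1719410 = -107.51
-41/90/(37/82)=-1681/1665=-1.01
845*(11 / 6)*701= 6515795 / 6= 1085965.83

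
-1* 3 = -3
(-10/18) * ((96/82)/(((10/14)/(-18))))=672/41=16.39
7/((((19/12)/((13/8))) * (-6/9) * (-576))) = 91/4864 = 0.02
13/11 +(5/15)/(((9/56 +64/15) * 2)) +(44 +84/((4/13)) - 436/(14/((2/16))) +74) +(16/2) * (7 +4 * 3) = 618918191/1145452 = 540.33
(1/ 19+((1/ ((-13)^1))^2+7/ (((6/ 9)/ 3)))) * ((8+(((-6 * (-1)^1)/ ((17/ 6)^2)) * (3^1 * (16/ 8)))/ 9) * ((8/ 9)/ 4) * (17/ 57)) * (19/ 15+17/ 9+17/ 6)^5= 2830541495814753206717/ 20669461030237500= 136943.17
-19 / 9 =-2.11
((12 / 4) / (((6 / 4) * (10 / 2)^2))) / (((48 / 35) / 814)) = 2849 / 60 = 47.48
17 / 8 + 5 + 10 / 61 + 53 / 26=59173 / 6344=9.33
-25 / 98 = -0.26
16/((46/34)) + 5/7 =2019/161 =12.54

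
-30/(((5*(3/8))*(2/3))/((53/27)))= -424/9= -47.11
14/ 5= 2.80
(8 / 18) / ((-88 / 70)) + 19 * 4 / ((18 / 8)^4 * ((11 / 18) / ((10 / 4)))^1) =94445 / 8019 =11.78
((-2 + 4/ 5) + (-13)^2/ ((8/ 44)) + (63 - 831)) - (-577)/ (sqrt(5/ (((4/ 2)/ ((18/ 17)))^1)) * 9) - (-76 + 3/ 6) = 577 * sqrt(85)/ 135 + 1179/ 5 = 275.21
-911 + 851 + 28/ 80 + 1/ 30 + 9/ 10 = -3523/ 60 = -58.72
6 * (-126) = -756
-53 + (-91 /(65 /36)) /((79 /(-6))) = -19423 /395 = -49.17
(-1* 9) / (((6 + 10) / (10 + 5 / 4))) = -405 / 64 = -6.33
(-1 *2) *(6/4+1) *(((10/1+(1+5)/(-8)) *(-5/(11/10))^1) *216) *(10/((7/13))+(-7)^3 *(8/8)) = -1134364500/77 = -14732006.49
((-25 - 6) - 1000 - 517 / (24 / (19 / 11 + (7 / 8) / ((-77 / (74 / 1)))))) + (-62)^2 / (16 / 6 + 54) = -2671743 / 2720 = -982.26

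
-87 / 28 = -3.11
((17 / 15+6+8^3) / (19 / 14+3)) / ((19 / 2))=218036 / 17385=12.54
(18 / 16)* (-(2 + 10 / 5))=-9 / 2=-4.50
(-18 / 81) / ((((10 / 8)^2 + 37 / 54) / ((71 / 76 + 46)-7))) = -72840 / 18449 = -3.95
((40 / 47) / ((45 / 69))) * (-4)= -736 / 141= -5.22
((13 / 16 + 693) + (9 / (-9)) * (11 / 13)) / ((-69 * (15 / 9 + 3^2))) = -144137 / 153088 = -0.94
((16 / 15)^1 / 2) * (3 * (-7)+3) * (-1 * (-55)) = -528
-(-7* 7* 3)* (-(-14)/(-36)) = -343/6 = -57.17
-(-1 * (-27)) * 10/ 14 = -135/ 7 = -19.29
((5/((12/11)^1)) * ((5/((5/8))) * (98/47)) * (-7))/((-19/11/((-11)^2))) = 100437260/2679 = 37490.58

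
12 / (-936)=-1 / 78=-0.01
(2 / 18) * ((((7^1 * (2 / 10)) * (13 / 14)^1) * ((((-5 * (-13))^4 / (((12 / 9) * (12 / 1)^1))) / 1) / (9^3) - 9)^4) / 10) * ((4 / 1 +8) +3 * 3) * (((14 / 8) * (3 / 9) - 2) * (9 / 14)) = -21915925843544823411896316830621 / 14807441682255052800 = -1480061601040.00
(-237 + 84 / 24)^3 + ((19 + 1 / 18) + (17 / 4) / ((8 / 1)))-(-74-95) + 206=-3666398627 / 288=-12730550.79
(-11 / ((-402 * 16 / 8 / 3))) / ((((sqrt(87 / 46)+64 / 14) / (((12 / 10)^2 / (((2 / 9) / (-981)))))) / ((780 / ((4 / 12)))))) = -2107504054656 / 14351735+10022098086 * sqrt(4002) / 14351735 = -102669.99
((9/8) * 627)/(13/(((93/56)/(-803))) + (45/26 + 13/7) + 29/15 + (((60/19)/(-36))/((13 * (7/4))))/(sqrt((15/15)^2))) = -412444305/3672212932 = -0.11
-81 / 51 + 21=330 / 17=19.41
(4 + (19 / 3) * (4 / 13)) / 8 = 29 / 39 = 0.74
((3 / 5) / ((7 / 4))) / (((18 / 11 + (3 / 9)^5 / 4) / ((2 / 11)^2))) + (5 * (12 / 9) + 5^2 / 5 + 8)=397811473 / 20220585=19.67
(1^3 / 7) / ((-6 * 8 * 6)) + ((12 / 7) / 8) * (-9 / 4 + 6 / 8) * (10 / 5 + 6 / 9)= -247 / 288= -0.86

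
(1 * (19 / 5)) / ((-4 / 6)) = -57 / 10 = -5.70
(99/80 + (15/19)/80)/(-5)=-237/950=-0.25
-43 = -43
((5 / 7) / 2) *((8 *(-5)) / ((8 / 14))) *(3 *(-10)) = 750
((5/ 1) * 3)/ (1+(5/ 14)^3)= 41160/ 2869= 14.35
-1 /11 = -0.09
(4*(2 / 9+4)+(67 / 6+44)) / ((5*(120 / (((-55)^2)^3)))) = 1436071635625 / 432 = 3324239897.28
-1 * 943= -943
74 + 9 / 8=601 / 8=75.12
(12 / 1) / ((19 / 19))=12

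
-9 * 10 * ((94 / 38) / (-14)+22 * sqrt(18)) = 2115 / 133-5940 * sqrt(2) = -8384.53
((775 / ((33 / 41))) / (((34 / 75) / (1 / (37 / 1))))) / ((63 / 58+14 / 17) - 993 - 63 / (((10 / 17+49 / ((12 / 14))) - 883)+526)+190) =-703154535625 / 9809928565723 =-0.07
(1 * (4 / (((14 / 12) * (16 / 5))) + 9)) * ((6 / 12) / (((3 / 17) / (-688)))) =-19632.57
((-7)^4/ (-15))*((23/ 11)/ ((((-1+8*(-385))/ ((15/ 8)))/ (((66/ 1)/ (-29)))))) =-55223/ 119132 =-0.46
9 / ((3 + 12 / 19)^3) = 0.19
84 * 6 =504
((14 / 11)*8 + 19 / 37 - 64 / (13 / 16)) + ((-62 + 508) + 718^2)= 2729637091 / 5291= 515901.93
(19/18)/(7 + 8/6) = 19/150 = 0.13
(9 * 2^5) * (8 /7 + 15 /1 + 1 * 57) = 147456 /7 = 21065.14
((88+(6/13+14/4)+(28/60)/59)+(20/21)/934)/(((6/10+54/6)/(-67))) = -154501778297/240703008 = -641.88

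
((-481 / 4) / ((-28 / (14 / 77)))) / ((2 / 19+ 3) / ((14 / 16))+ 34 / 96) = 0.20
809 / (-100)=-809 / 100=-8.09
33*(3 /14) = 99 /14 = 7.07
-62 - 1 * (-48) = -14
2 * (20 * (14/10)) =56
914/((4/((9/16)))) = 4113/32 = 128.53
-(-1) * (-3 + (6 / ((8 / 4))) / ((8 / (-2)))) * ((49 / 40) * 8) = -147 / 4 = -36.75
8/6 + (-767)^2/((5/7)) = 12354089/15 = 823605.93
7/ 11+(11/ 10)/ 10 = 821/ 1100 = 0.75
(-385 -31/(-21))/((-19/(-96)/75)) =-19329600/133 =-145335.34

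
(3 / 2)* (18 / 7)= 27 / 7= 3.86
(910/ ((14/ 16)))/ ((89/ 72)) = 74880/ 89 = 841.35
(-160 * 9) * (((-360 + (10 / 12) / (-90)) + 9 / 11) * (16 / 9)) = 273100160 / 297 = 919529.16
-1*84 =-84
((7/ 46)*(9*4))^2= 15876/ 529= 30.01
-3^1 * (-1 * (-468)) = -1404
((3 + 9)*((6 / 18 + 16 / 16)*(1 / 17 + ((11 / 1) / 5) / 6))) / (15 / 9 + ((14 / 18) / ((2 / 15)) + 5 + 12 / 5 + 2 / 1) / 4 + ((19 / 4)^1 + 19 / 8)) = 248 / 459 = 0.54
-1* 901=-901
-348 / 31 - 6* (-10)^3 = 5988.77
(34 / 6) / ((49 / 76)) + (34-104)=-8998 / 147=-61.21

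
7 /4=1.75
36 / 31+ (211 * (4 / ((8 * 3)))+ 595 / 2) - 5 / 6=332.99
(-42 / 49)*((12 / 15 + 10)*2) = -648 / 35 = -18.51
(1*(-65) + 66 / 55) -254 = -1589 / 5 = -317.80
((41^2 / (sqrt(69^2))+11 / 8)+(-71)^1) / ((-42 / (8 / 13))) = 24985 / 37674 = 0.66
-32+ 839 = 807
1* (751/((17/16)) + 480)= 1186.82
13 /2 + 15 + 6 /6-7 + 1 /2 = 16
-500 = -500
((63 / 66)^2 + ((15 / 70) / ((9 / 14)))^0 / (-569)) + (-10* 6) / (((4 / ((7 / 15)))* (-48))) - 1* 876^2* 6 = -15215920737229 / 3304752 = -4604254.94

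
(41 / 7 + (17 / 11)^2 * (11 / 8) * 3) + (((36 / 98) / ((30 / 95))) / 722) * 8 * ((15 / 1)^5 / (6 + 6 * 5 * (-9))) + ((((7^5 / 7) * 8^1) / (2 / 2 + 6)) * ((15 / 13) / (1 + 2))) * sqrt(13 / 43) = -1750459 / 81928 + 13720 * sqrt(559) / 559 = 558.93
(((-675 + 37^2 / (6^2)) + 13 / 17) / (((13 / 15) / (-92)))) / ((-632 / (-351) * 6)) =134328855 / 21488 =6251.34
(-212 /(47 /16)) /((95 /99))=-335808 /4465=-75.21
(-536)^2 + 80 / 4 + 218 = 287534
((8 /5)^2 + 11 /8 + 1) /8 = 0.62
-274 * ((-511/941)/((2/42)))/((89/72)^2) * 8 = 121939872768/7453661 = 16359.73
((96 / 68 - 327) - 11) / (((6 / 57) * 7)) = -54359 / 119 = -456.80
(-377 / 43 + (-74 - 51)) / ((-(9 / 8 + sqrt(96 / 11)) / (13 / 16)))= -1233804 / 75293 + 1196416 * sqrt(66) / 225879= 26.64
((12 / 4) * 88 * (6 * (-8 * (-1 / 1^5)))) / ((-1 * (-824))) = 15.38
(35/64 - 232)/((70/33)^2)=-16131357/313600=-51.44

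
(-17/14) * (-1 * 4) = 34/7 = 4.86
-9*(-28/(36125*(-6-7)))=-252/469625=-0.00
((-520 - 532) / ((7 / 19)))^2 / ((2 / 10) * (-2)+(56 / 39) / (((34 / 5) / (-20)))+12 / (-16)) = -5297637109440 / 3491201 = -1517425.41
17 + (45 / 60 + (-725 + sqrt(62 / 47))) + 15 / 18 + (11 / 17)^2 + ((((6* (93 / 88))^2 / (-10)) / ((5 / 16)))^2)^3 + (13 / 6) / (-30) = sqrt(2914) / 47 + 578526412425641410310756719037641 / 127547690747676890625000000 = 4535766.63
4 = 4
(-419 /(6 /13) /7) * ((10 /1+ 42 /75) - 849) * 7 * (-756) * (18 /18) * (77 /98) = -11303282133 /25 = -452131285.32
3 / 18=1 / 6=0.17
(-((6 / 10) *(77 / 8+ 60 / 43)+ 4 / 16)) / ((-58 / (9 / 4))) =3663 / 13760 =0.27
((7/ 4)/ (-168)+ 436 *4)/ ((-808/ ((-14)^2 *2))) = -8203727/ 9696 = -846.09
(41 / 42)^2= 1681 / 1764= 0.95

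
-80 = -80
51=51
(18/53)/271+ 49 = 703805/14363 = 49.00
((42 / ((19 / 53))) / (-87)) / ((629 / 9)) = -6678 / 346579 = -0.02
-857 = -857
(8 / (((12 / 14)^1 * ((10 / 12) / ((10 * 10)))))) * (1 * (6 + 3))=10080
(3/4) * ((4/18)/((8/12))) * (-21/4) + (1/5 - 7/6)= -547/240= -2.28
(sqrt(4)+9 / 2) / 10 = 13 / 20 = 0.65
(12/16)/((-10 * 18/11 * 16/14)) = -77/1920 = -0.04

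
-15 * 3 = -45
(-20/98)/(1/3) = -0.61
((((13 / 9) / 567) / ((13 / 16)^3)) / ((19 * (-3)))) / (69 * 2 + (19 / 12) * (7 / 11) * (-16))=-22528 / 32951709063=-0.00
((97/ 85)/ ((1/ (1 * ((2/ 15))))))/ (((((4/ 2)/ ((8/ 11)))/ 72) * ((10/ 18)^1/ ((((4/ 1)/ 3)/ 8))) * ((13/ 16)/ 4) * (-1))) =-1787904/ 303875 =-5.88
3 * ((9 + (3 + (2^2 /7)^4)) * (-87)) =-7586748 /2401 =-3159.83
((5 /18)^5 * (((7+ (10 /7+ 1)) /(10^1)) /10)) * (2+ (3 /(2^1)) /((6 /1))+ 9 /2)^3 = 1375 /28672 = 0.05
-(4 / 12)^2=-1 / 9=-0.11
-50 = -50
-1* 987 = -987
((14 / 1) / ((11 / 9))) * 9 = 1134 / 11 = 103.09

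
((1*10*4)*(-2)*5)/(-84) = 100/21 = 4.76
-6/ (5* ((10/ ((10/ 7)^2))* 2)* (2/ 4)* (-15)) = 4/ 245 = 0.02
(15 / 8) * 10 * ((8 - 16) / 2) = -75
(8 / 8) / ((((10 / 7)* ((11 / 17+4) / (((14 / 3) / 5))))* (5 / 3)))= 833 / 9875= 0.08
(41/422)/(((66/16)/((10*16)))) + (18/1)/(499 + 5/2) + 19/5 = 265540831/34919445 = 7.60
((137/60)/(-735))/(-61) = 137/2690100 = 0.00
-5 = -5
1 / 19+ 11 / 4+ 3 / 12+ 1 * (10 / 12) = 443 / 114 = 3.89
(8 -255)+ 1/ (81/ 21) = -6662/ 27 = -246.74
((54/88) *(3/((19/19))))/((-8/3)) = -243/352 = -0.69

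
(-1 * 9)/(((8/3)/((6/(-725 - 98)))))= 81/3292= 0.02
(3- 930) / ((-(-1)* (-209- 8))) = 4.27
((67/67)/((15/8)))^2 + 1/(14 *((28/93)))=46013/88200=0.52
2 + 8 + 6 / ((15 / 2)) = 54 / 5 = 10.80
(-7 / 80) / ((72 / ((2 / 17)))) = -7 / 48960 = -0.00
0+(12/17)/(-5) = -12/85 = -0.14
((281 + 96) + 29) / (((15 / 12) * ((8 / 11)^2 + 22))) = 3388 / 235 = 14.42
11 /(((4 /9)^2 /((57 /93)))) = 16929 /496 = 34.13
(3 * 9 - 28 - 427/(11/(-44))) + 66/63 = 35869/21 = 1708.05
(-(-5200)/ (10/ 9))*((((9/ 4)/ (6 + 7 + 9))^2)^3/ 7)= 0.00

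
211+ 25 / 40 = 1693 / 8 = 211.62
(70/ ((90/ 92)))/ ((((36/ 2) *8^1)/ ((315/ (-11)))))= -5635/ 396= -14.23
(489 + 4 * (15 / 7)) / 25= 3483 / 175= 19.90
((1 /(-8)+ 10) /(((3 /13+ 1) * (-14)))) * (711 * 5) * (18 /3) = -10952955 /896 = -12224.28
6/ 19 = 0.32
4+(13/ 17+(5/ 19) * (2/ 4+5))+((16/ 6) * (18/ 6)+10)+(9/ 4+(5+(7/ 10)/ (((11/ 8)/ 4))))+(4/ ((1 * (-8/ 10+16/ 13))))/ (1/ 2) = 25900593/ 497420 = 52.07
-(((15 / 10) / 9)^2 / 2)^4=-1 / 26873856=-0.00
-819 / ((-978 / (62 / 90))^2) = -87451 / 215208900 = -0.00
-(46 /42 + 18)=-401 /21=-19.10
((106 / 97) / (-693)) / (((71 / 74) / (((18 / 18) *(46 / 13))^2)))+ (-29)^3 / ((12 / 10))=-32786360154193 / 1613169558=-20324.19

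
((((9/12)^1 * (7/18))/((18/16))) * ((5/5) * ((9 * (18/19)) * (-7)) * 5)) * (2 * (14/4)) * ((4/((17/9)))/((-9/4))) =509.72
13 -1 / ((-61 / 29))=822 / 61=13.48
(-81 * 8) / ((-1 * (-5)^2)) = 648 / 25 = 25.92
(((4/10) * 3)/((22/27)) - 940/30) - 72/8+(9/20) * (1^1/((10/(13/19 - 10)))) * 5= -1027193/25080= -40.96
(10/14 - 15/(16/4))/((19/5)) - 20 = -11065/532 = -20.80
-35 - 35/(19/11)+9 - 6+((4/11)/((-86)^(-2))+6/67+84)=38106097/14003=2721.28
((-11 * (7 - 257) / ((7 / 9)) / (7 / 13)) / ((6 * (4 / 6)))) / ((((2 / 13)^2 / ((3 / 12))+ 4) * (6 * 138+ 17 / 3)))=81563625 / 169607816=0.48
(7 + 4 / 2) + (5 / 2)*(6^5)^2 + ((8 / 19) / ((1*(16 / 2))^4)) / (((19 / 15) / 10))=13970106134859 / 92416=151165449.00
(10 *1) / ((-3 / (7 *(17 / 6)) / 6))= -1190 / 3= -396.67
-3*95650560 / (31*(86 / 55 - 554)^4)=-379888196875 / 3822414271757568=-0.00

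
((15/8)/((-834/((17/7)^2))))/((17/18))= -765/54488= -0.01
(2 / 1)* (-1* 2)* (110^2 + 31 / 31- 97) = -48016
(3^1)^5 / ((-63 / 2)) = -54 / 7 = -7.71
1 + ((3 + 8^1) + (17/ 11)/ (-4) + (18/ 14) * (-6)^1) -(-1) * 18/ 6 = 2125/ 308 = 6.90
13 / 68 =0.19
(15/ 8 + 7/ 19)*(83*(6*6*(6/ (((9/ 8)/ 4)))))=2717088/ 19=143004.63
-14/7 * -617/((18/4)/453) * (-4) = -496890.67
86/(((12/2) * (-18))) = -43/54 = -0.80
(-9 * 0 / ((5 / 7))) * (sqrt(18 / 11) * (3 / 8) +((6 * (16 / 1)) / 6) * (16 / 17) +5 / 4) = 0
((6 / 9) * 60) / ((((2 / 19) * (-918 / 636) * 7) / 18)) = -80560 / 119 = -676.97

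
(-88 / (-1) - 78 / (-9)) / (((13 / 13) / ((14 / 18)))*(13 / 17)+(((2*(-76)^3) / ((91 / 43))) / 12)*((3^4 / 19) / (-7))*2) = 628082 / 273608577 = 0.00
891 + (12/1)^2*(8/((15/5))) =1275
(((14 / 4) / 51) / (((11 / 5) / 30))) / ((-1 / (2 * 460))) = -161000 / 187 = -860.96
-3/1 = -3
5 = 5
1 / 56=0.02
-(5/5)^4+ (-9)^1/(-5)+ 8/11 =84/55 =1.53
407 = 407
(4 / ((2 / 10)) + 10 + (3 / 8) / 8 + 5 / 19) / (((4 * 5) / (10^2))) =184285 / 1216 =151.55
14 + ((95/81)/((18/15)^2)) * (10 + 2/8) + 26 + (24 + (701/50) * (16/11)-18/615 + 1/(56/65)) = 86417267929/920581200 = 93.87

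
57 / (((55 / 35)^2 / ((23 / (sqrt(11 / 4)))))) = 128478 * sqrt(11) / 1331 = 320.15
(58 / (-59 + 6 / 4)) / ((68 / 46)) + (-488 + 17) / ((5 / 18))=-144184 / 85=-1696.28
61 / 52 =1.17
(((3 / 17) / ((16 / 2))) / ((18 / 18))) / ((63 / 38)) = 19 / 1428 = 0.01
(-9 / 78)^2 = 9 / 676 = 0.01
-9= -9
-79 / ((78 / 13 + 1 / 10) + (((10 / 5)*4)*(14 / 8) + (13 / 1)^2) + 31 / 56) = -22120 / 53103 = -0.42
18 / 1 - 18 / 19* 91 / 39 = 300 / 19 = 15.79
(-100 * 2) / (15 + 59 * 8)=-200 / 487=-0.41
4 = 4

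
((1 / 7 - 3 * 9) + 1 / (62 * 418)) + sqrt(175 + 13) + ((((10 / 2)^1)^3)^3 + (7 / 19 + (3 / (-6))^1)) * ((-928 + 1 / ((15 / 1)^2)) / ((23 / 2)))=-29592693820990183 / 187761420 + 2 * sqrt(47)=-157607943.35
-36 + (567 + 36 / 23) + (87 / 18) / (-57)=4188491 / 7866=532.48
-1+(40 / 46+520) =11957 / 23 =519.87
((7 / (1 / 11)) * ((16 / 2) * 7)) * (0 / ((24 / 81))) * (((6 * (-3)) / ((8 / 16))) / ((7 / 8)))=0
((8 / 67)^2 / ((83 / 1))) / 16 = 4 / 372587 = 0.00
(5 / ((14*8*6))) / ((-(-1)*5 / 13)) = 13 / 672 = 0.02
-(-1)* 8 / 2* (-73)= -292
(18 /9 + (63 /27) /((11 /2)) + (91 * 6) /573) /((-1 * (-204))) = 10643 /642906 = 0.02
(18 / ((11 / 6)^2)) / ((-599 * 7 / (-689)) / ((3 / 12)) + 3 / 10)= 4464720 / 20544227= 0.22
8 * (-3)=-24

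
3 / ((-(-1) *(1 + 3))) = 3 / 4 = 0.75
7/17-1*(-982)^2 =-16393501/17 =-964323.59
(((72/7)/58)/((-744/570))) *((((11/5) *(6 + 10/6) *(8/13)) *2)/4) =-57684/81809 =-0.71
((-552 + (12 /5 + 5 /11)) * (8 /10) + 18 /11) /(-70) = 5471 /875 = 6.25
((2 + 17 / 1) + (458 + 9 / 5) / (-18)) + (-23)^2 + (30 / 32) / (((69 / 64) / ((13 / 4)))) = 1087333 / 2070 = 525.28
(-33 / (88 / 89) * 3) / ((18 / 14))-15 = -743 / 8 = -92.88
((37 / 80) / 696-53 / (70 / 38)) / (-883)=11213693 / 344158080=0.03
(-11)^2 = 121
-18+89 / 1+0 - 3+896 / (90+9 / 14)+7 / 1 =107719 / 1269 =84.88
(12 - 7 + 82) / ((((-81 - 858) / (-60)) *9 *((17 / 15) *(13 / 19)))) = 55100 / 69173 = 0.80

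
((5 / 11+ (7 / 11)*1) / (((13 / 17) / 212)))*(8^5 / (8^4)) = 345984 / 143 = 2419.47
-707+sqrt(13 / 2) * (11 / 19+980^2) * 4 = -707+36495222 * sqrt(26) / 19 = 9793495.59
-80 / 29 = -2.76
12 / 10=6 / 5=1.20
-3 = -3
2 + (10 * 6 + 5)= 67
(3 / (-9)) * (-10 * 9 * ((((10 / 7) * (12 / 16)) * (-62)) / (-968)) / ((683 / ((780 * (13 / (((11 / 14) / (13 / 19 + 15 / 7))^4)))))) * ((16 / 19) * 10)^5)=592916383909612722585600000000 / 2733110956841566293839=216938277.76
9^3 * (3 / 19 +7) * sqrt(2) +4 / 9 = 4 / 9 +99144 * sqrt(2) / 19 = 7379.96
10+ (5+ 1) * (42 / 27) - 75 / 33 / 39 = 8269 / 429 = 19.28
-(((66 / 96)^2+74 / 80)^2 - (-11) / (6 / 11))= -108724763 / 4915200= -22.12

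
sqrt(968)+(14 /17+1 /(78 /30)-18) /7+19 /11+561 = 22 *sqrt(2)+9535109 /17017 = 591.44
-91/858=-7/66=-0.11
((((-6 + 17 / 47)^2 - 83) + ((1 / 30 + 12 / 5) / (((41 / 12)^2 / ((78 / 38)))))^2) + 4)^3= -18593613972596052251091039757870048943479870584 / 178786638919724921745501169352003308890625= -103998.90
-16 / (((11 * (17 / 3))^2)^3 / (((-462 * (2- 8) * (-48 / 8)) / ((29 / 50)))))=881798400 / 112734009125551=0.00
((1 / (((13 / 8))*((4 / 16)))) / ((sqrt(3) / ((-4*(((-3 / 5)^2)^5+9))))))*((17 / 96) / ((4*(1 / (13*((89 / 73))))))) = -35.92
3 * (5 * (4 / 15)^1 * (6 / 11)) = 2.18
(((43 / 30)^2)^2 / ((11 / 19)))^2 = 4219440300213961 / 79388100000000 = 53.15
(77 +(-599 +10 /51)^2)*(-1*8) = -7462646384 /2601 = -2869145.09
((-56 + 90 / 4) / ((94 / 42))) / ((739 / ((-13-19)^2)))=-720384 / 34733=-20.74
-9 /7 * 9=-81 /7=-11.57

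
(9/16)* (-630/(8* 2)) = -2835/128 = -22.15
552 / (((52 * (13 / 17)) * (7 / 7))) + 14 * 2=7078 / 169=41.88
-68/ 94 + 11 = 483/ 47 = 10.28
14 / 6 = 7 / 3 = 2.33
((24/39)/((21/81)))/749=216/68159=0.00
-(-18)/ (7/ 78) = 1404/ 7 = 200.57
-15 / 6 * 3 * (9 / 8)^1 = -135 / 16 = -8.44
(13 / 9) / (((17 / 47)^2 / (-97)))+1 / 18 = -5570809 / 5202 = -1070.90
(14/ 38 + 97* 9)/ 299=16594/ 5681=2.92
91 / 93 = 0.98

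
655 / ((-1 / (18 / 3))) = -3930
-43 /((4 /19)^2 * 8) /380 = -817 /2560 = -0.32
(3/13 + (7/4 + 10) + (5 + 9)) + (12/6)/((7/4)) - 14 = 4777/364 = 13.12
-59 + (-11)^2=62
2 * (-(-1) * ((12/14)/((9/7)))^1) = 4/3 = 1.33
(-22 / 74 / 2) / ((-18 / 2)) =11 / 666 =0.02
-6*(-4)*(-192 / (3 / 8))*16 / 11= -196608 / 11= -17873.45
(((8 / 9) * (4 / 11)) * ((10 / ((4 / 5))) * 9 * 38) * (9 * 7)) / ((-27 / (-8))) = 851200 / 33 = 25793.94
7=7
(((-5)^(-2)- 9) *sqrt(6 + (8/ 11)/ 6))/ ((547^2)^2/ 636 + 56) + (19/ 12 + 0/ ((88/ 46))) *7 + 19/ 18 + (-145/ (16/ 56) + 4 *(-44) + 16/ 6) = -24073/ 36- 47488 *sqrt(6666)/ 24619666856675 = -668.69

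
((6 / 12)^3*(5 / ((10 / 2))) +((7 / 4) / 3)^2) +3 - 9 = -797 / 144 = -5.53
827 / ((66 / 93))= 25637 / 22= 1165.32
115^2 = 13225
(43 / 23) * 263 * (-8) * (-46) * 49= 8866256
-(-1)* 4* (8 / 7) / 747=32 / 5229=0.01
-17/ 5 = -3.40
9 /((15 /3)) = 1.80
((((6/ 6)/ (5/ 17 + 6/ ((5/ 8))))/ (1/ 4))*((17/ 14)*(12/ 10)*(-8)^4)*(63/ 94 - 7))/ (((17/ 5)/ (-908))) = 161225932800/ 39527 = 4078881.09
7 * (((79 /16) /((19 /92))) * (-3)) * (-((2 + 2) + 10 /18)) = 521479 /228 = 2287.19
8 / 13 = 0.62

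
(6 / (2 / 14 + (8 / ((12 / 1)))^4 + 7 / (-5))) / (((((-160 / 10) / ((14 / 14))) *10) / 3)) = 5103 / 48064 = 0.11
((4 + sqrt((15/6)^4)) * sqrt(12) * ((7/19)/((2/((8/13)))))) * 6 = 3444 * sqrt(3)/247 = 24.15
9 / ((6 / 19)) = 57 / 2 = 28.50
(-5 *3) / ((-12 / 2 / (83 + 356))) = 2195 / 2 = 1097.50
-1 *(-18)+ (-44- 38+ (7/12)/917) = -100607/1572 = -64.00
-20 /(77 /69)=-1380 /77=-17.92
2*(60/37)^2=7200/1369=5.26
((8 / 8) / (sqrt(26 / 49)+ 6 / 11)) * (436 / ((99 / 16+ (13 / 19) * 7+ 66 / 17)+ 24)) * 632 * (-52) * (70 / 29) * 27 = 45261738995945472 / 804866435-11854264975128576 * sqrt(26) / 804866435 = -18864483.31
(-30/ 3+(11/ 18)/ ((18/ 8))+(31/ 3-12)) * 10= -9230/ 81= -113.95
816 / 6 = 136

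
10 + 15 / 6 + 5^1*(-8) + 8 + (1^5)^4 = -37 / 2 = -18.50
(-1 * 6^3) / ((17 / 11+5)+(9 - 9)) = -33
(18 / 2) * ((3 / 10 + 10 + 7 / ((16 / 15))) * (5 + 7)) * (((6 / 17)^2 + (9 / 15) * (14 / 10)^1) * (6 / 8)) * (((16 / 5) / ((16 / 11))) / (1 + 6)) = 8376452271 / 20230000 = 414.06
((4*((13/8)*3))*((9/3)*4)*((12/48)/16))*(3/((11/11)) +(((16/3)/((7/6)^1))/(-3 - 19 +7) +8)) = 43797/1120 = 39.10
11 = 11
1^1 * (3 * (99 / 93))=99 / 31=3.19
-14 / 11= -1.27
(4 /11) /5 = 0.07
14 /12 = 7 /6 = 1.17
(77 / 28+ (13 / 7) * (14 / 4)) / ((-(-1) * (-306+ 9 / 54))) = -111 / 3670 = -0.03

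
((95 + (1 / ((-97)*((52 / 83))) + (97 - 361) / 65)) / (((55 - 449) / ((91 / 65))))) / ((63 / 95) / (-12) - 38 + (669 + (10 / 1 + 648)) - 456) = -43568007 / 112326714890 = -0.00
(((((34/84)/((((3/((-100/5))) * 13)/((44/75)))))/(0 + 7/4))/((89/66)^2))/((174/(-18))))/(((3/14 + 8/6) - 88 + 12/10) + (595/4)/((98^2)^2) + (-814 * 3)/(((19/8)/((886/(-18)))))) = 177575062511616/2266436560115857240553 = 0.00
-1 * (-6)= 6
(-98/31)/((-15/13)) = 1274/465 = 2.74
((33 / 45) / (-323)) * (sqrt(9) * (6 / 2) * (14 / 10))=-231 / 8075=-0.03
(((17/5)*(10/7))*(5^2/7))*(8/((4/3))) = 5100/49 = 104.08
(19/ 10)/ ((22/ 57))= 1083/ 220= 4.92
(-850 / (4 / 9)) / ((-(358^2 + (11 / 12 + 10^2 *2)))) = 22950 / 1540379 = 0.01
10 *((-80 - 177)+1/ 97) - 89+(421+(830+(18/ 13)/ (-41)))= -72791424/ 51701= -1407.93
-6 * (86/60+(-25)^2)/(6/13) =-244309/30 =-8143.63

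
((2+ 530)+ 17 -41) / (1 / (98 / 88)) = 6223 / 11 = 565.73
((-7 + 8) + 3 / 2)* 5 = 25 / 2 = 12.50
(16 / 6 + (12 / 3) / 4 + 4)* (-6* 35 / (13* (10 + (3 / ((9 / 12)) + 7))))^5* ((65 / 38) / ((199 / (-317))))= 1822750000 / 323967423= 5.63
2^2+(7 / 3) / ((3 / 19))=169 / 9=18.78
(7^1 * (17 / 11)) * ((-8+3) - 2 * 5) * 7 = -12495 / 11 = -1135.91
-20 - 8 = -28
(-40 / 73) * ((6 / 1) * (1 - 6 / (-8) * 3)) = -10.68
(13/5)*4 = 52/5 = 10.40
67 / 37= 1.81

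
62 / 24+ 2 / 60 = 2.62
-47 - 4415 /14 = -5073 /14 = -362.36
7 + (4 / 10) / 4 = 71 / 10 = 7.10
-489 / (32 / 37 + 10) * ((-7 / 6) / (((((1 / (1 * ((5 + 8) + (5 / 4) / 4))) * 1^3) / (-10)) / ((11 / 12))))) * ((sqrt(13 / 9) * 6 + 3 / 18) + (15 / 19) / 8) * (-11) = 219425179435 / 11731968 + 1813431235 * sqrt(13) / 12864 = 526975.83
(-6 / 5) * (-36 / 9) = 24 / 5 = 4.80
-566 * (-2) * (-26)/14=-14716/7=-2102.29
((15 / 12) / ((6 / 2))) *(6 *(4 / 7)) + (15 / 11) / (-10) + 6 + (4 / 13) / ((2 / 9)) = 17371 / 2002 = 8.68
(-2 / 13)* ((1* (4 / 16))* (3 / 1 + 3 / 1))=-3 / 13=-0.23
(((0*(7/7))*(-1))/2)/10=0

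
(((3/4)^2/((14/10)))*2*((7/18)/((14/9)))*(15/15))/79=45/17696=0.00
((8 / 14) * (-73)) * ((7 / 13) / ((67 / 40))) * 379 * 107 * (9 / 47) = -4262931360 / 40937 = -104133.95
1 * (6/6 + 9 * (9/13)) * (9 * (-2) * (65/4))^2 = 1237275/2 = 618637.50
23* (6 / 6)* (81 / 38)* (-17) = -31671 / 38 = -833.45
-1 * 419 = -419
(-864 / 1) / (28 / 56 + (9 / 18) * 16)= -1728 / 17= -101.65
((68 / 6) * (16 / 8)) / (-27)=-68 / 81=-0.84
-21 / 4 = -5.25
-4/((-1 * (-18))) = -2/9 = -0.22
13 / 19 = 0.68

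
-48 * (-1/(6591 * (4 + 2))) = 8/6591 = 0.00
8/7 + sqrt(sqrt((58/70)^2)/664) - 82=-566/7 + sqrt(168490)/11620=-80.82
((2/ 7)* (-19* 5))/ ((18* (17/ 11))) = -1045/ 1071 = -0.98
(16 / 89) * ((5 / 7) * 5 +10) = 1520 / 623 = 2.44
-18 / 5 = -3.60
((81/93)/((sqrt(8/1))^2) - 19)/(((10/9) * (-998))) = 8433/495008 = 0.02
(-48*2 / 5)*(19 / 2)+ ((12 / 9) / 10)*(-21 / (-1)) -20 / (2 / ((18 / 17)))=-190.19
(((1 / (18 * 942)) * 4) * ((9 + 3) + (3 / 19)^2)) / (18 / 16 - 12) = -11576 / 44378091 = -0.00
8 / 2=4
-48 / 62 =-24 / 31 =-0.77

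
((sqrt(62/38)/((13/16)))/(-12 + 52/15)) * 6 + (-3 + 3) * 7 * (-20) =-45 * sqrt(589)/988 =-1.11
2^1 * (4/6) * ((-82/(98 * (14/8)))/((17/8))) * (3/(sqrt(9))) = -5248/17493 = -0.30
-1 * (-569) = 569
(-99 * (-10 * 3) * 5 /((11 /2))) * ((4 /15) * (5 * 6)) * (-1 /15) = -1440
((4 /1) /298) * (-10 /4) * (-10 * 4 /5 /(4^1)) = 10 /149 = 0.07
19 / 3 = 6.33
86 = 86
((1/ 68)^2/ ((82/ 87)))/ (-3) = -29/ 379168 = -0.00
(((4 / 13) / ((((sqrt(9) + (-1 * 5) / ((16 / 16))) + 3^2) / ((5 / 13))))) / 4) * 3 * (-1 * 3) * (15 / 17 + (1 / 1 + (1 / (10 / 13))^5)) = -85607829 / 402220000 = -0.21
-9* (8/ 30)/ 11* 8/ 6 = -16/ 55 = -0.29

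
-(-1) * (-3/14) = -3/14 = -0.21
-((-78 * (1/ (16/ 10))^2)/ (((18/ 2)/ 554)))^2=-3517578.40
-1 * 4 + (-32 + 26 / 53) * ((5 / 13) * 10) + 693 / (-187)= -1509759 / 11713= -128.90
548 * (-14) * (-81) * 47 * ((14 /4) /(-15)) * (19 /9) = -14387301.60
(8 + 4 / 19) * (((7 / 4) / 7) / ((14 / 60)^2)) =35100 / 931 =37.70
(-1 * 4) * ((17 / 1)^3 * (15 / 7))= -294780 / 7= -42111.43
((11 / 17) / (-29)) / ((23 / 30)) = -330 / 11339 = -0.03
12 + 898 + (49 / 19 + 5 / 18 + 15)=317327 / 342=927.86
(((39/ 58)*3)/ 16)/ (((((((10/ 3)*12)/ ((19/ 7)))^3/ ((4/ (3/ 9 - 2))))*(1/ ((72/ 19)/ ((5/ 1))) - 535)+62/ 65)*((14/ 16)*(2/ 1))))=1408392765/ 13912589136712784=0.00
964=964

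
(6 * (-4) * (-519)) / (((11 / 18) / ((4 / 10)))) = 448416 / 55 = 8153.02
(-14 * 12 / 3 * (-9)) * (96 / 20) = 12096 / 5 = 2419.20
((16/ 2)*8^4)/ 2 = 16384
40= 40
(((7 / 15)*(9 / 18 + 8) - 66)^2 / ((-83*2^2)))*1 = -3463321 / 298800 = -11.59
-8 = -8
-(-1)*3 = 3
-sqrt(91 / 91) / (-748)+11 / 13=8241 / 9724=0.85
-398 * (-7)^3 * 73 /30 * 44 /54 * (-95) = -2082794098 /81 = -25713507.38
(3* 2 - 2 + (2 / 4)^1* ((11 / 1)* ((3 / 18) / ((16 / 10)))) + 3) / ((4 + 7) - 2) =0.84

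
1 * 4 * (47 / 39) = 188 / 39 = 4.82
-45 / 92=-0.49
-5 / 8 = -0.62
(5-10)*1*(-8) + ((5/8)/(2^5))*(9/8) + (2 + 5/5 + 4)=96301/2048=47.02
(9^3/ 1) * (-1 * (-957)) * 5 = 3488265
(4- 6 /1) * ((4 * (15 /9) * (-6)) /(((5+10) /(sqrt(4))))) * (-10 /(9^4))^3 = -32000 /847288609443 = -0.00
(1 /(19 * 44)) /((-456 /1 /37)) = -37 /381216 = -0.00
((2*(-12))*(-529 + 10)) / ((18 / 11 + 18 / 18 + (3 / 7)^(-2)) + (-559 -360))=-1233144 / 90181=-13.67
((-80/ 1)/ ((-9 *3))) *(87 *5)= 11600/ 9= 1288.89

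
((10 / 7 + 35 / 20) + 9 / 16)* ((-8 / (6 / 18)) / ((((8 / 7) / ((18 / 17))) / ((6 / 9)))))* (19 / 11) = -71649 / 748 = -95.79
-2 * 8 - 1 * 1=-17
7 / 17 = 0.41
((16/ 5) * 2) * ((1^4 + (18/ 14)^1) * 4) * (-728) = -212992/ 5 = -42598.40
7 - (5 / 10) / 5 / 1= 69 / 10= 6.90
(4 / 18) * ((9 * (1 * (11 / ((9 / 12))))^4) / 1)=7496192 / 81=92545.58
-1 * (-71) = 71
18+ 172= 190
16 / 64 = 1 / 4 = 0.25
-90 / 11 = -8.18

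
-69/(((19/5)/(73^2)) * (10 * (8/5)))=-1838505/304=-6047.71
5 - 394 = -389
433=433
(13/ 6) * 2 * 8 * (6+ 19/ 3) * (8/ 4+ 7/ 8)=11063/ 9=1229.22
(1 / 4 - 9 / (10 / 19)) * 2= -337 / 10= -33.70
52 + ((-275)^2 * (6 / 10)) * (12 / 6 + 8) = 453802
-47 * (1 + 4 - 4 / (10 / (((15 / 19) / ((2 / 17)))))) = -2068 / 19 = -108.84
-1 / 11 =-0.09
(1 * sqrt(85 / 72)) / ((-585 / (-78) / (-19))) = -19 * sqrt(170) / 90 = -2.75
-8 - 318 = -326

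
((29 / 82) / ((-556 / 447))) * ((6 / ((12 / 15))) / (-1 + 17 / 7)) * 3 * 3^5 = -198450567 / 182368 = -1088.19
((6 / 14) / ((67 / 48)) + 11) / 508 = 5303 / 238252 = 0.02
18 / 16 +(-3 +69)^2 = 34857 / 8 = 4357.12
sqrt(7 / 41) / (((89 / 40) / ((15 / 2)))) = 300 *sqrt(287) / 3649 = 1.39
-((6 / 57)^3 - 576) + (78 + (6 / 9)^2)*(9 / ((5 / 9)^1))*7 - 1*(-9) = 325137137 / 34295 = 9480.60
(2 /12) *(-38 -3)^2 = 1681 /6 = 280.17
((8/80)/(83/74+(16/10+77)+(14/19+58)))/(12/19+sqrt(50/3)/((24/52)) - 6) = 73570356/937746674467+49487685 * sqrt(6)/937746674467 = 0.00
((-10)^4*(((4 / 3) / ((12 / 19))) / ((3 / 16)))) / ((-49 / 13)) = -39520000 / 1323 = -29871.50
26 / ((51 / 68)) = 104 / 3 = 34.67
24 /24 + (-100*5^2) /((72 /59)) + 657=-25031 /18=-1390.61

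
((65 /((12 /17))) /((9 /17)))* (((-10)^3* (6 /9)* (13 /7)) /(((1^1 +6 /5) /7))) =-610512500 /891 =-685199.21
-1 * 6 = -6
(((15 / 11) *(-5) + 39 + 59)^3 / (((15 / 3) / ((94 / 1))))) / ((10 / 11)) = 47424270269 / 3025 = 15677444.72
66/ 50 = 33/ 25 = 1.32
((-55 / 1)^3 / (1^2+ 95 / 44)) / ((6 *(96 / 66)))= -20131375 / 3336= -6034.58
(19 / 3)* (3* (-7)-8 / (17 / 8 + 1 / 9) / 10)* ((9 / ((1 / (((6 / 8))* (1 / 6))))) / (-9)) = 108889 / 6440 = 16.91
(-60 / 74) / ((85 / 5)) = -30 / 629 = -0.05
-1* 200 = -200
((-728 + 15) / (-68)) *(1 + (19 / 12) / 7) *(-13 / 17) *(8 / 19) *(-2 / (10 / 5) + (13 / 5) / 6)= 2.35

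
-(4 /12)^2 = -1 /9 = -0.11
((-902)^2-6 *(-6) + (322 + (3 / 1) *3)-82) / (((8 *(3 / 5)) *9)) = 4069445 / 216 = 18840.02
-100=-100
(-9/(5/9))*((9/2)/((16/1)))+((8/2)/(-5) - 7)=-1977/160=-12.36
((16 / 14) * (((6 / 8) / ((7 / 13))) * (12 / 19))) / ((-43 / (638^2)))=-380993184 / 40033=-9516.98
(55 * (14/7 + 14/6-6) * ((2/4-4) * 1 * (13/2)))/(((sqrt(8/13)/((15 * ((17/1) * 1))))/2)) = 2127125 * sqrt(26)/8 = 1355781.49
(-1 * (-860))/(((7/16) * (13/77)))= 151360/13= 11643.08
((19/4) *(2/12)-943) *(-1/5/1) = 22613/120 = 188.44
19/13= 1.46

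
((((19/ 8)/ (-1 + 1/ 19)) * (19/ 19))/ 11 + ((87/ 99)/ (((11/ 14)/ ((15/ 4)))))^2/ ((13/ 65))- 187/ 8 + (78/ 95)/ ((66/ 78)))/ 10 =13083795581/ 2002888800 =6.53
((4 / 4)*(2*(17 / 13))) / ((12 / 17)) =289 / 78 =3.71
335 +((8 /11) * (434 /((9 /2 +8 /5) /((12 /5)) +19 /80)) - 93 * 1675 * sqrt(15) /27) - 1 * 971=-51925 * sqrt(15) /9 - 3833052 /7337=-22867.39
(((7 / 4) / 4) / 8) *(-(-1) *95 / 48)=665 / 6144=0.11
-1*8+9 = 1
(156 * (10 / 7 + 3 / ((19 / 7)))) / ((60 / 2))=8762 / 665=13.18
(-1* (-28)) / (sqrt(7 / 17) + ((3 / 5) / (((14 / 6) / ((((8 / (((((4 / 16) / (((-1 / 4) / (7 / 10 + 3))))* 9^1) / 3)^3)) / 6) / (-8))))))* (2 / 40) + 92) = 0.30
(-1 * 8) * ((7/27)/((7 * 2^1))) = -4/27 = -0.15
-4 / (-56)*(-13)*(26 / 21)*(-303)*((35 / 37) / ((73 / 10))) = 853450 / 18907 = 45.14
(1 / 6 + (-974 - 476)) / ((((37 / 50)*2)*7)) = -217475 / 1554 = -139.95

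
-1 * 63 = -63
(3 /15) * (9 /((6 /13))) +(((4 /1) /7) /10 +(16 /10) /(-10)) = 1329 /350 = 3.80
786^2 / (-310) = -308898 / 155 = -1992.89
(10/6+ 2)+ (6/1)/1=29/3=9.67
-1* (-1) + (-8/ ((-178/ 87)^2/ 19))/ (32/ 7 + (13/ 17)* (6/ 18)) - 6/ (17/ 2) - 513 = -120700526146/ 232014011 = -520.23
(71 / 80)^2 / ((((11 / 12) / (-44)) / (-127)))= 1920621 / 400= 4801.55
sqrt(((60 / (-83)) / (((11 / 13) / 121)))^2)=8580 / 83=103.37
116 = 116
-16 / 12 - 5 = -19 / 3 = -6.33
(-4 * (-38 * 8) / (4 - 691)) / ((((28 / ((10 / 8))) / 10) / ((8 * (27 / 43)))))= -273600 / 68929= -3.97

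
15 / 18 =5 / 6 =0.83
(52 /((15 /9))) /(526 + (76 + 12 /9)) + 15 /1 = 68109 /4525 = 15.05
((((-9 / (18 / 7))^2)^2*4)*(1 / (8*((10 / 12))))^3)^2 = 4202539929 / 1024000000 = 4.10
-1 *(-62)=62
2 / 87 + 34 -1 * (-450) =42110 / 87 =484.02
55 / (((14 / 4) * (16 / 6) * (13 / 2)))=165 / 182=0.91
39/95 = 0.41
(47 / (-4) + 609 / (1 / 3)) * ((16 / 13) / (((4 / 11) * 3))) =79871 / 39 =2047.97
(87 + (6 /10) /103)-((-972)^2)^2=-459697655383032 /515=-892616806568.99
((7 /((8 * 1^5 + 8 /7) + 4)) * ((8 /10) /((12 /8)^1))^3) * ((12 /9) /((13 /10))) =50176 /605475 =0.08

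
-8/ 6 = -4/ 3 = -1.33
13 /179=0.07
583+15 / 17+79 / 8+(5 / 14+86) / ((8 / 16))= 766.47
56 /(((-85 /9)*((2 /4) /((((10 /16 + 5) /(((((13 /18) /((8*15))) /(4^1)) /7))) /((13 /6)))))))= -411505920 /2873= -143232.13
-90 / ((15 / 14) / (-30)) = 2520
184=184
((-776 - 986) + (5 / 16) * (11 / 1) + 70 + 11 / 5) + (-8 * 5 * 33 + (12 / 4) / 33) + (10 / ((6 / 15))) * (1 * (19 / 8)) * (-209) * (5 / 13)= -88992997 / 11440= -7779.11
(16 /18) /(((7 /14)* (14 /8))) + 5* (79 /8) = 25397 /504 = 50.39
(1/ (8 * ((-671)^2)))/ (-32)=-1/ 115261696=-0.00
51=51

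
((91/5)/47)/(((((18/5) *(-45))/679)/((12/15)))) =-123578/95175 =-1.30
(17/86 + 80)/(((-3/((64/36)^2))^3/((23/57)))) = -23345496064/617003001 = -37.84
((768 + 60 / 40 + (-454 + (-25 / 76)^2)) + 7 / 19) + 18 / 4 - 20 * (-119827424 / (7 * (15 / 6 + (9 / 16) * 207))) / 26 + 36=111096276929397 / 1000247248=111068.82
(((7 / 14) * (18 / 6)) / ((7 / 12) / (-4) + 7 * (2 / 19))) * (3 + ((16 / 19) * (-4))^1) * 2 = -144 / 77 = -1.87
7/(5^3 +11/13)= 91/1636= 0.06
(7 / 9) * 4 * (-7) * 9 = -196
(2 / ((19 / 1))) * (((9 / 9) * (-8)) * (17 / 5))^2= 36992 / 475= 77.88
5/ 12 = 0.42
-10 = -10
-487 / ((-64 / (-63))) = -479.39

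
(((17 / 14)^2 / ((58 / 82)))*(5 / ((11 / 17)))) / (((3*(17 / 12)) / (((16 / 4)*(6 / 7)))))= 1421880 / 109417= 13.00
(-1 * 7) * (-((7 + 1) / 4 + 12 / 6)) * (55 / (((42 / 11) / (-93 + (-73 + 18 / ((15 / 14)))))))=-180532 / 3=-60177.33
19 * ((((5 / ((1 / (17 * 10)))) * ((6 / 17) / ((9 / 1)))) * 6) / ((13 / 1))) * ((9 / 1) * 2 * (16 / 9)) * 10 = 1216000 / 13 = 93538.46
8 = 8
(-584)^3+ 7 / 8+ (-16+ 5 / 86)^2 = -2946218033343 / 14792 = -199176448.98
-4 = -4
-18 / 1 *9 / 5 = -162 / 5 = -32.40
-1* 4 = -4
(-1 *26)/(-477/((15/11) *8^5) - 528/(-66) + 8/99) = -421724160/130898849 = -3.22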